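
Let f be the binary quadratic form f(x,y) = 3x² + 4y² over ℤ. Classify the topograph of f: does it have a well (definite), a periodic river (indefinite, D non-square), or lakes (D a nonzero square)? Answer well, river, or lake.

D = b²−4ac = 0² − 4·3·4 = -48
D < 0 ⇒ definite ⇒ every region one sign ⇒ single well

well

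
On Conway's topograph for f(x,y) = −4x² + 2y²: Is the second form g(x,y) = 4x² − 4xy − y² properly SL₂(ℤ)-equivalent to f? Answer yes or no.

D₁ = 32, D₂ = 32
river cycle of f (length 2): (2, 4, -2), (-2, 4, 2)
river cycle of g (length 2): (-1, 4, 4), (4, 4, -1)
cycles differ ⇒ inequivalent

no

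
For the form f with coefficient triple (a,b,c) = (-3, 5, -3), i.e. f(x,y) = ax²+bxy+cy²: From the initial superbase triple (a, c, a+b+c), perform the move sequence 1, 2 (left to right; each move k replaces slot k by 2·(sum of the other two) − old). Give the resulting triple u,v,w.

start (-3,-3,-1) = (f(1,0),f(0,1),f(1,1))
replace slot 1: 2·((-3)+(-1)) − (-3) = -5 → (-5,-3,-1)
replace slot 2: 2·((-5)+(-1)) − (-3) = -9 → (-5,-9,-1)

-5,-9,-1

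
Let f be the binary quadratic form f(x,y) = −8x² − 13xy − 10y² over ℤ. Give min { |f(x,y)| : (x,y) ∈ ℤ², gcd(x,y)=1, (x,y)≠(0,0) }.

translate: b→-3 (≡13 mod 16), so (8,13,10)→(8,-3,5)
flip: (8,-3,5)→(5,3,8)
reduced (well bottom): (5,3,8) with a≤c, −a<b≤a
well minimum |f| = |-5| = 5 (negative-definite)

5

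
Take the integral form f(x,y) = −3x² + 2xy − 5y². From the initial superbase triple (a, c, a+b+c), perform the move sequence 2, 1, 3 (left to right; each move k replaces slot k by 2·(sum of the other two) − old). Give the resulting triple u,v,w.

start (-3,-5,-6) = (f(1,0),f(0,1),f(1,1))
replace slot 2: 2·((-3)+(-6)) − (-5) = -13 → (-3,-13,-6)
replace slot 1: 2·((-13)+(-6)) − (-3) = -35 → (-35,-13,-6)
replace slot 3: 2·((-35)+(-13)) − (-6) = -90 → (-35,-13,-90)

-35,-13,-90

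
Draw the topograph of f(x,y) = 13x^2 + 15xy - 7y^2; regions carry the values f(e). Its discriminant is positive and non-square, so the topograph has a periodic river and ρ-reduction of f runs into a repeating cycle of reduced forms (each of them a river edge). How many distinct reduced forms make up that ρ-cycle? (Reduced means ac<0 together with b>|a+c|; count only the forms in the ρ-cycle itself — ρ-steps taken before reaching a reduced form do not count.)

D = 589, ⌊√D⌋ = 24
river: ρ → (-7,13,15)
river: ρ → (15,17,-5)
river: ρ → (-5,23,3)
river: ρ → (3,19,-19)
river: ρ → (-19,19,3)
river: ρ → (3,23,-5)
river: ρ → (-5,17,15)
river: ρ → (15,13,-7)
river: ρ → (-7,15,13)
river: ρ → (13,11,-9)
river: ρ → (-9,7,15)
river: ρ → (15,23,-1)
river: ρ → (-1,23,15)
river: ρ → (15,7,-9)
river: ρ → (-9,11,13)
river: ρ → (13,15,-7)
ρ-cycle length = 16 (tail of 0 descent steps not counted)

16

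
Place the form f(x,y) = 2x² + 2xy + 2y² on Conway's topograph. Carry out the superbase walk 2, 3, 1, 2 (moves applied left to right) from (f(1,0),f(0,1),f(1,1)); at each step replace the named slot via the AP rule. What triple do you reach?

start (2,2,6) = (f(1,0),f(0,1),f(1,1))
replace slot 2: 2·(2+6) − 2 = 14 → (2,14,6)
replace slot 3: 2·(2+14) − 6 = 26 → (2,14,26)
replace slot 1: 2·(14+26) − 2 = 78 → (78,14,26)
replace slot 2: 2·(78+26) − 14 = 194 → (78,194,26)

78,194,26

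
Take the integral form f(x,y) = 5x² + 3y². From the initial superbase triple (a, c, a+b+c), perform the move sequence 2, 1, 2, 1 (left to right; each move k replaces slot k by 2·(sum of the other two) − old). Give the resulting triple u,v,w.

start (5,3,8) = (f(1,0),f(0,1),f(1,1))
replace slot 2: 2·(5+8) − 3 = 23 → (5,23,8)
replace slot 1: 2·(23+8) − 5 = 57 → (57,23,8)
replace slot 2: 2·(57+8) − 23 = 107 → (57,107,8)
replace slot 1: 2·(107+8) − 57 = 173 → (173,107,8)

173,107,8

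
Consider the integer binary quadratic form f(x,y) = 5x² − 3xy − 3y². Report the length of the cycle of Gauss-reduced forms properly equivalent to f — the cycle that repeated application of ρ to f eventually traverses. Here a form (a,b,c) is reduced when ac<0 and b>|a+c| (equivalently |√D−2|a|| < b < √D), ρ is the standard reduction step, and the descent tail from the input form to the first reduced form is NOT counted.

D = 69, ⌊√D⌋ = 8
descent: ρ → (-3,3,5)  [lands on river]
river: ρ → (5,7,-1)
river: ρ → (-1,7,5)
river: ρ → (5,3,-3)
ρ-cycle length = 4 (tail of 1 descent step not counted)

4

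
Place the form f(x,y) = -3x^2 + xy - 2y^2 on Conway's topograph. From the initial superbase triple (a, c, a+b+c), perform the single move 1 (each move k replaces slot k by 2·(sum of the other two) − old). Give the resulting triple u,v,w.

start (-3,-2,-4) = (f(1,0),f(0,1),f(1,1))
replace slot 1: 2·((-2)+(-4)) − (-3) = -9 → (-9,-2,-4)

-9,-2,-4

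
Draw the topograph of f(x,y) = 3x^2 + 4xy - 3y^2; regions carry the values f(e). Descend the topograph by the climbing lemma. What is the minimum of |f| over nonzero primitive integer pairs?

river: ρ → (-3,2,4)
river: ρ → (4,6,-1)
river: ρ → (-1,6,4)
river: ρ → (4,2,-3)
river: ρ → (-3,4,3)
river: ρ → (3,2,-4)
river: ρ → (-4,6,1)
river: ρ → (1,6,-4)
river: ρ → (-4,2,3)
river: ρ → (3,4,-3)
closes: descent 0, river 10
min |a| on river = 1

1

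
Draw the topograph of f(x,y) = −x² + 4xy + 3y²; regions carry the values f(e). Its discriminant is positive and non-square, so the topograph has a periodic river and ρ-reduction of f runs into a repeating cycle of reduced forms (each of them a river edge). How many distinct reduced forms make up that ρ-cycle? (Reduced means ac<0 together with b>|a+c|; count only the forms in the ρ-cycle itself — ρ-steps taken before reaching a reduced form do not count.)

D = 28, ⌊√D⌋ = 5
river: ρ → (3,2,-2)
river: ρ → (-2,2,3)
river: ρ → (3,4,-1)
river: ρ → (-1,4,3)
ρ-cycle length = 4 (tail of 0 descent steps not counted)

4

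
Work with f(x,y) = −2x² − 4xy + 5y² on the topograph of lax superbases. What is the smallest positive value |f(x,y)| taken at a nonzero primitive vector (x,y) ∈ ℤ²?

descent: ρ → (5,4,-2)  [lands on river]
river: ρ → (-2,4,5)
river: ρ → (5,6,-1)
river: ρ → (-1,6,5)
closes: descent 1, river 4
min |a| on river = 1

1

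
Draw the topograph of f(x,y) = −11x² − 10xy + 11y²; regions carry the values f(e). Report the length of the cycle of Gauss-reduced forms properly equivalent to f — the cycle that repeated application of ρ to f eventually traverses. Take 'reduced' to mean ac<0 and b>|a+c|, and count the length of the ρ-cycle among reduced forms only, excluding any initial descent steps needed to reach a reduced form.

D = 584, ⌊√D⌋ = 24
descent: ρ → (11,10,-11)  [lands on river]
river: ρ → (-11,12,10)
river: ρ → (10,8,-13)
river: ρ → (-13,18,5)
river: ρ → (5,22,-5)
river: ρ → (-5,18,13)
river: ρ → (13,8,-10)
river: ρ → (-10,12,11)
ρ-cycle length = 8 (tail of 1 descent step not counted)

8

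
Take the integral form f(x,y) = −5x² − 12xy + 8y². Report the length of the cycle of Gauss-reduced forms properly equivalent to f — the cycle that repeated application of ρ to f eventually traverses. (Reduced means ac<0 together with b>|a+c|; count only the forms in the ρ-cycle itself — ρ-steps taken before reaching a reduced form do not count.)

D = 304, ⌊√D⌋ = 17
descent: ρ → (8,12,-5)  [lands on river]
river: ρ → (-5,8,12)
river: ρ → (12,16,-1)
river: ρ → (-1,16,12)
river: ρ → (12,8,-5)
river: ρ → (-5,12,8)
river: ρ → (8,4,-9)
river: ρ → (-9,14,3)
river: ρ → (3,16,-4)
river: ρ → (-4,16,3)
river: ρ → (3,14,-9)
river: ρ → (-9,4,8)
ρ-cycle length = 12 (tail of 1 descent step not counted)

12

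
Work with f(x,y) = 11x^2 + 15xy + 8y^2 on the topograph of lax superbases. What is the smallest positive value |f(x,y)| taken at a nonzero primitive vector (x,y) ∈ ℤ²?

translate: b→-7 (≡15 mod 22), so (11,15,8)→(11,-7,4)
flip: (11,-7,4)→(4,7,11)
translate: b→-1 (≡7 mod 8), so (4,7,11)→(4,-1,8)
reduced (well bottom): (4,-1,8) with a≤c, −a<b≤a
well minimum = a = 4

4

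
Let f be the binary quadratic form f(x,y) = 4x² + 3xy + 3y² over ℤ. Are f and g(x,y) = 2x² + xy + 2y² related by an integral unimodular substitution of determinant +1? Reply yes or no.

D₁ = -39, D₂ = -15
discriminants differ ⇒ not SL₂(ℤ)-equivalent

no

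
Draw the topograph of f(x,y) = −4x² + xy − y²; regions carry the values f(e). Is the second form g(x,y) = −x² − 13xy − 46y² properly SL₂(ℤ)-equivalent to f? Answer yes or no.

D₁ = -15, D₂ = -15
f is negative-definite; reduce −f:
−f: flip: (4,-1,1)→(1,1,4)
−f: reduced (well bottom): (1,1,4) with a≤c, −a<b≤a
flip sign back: reduced form of f is (-1,-1,-4)
g is negative-definite; reduce −g:
−g: translate: b→1 (≡13 mod 2), so (1,13,46)→(1,1,4)
−g: reduced (well bottom): (1,1,4) with a≤c, −a<b≤a
flip sign back: reduced form of g is (-1,-1,-4)
reduced forms (-1, -1, -4) vs (-1, -1, -4) ⇒ equivalent

yes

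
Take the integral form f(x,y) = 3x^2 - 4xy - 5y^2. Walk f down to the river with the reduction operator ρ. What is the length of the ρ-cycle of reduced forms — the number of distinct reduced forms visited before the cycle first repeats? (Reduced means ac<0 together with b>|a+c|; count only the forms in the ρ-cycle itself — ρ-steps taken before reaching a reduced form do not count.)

D = 76, ⌊√D⌋ = 8
descent: ρ → (-5,4,3)  [lands on river]
river: ρ → (3,8,-1)
river: ρ → (-1,8,3)
river: ρ → (3,4,-5)
river: ρ → (-5,6,2)
river: ρ → (2,6,-5)
ρ-cycle length = 6 (tail of 1 descent step not counted)

6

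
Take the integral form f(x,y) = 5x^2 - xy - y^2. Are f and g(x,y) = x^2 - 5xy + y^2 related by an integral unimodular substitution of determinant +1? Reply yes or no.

D₁ = 21, D₂ = 21
river cycle of f (length 2): (-1, 3, 3), (3, 3, -1)
river cycle of g (length 2): (1, 3, -3), (-3, 3, 1)
cycles differ ⇒ inequivalent

no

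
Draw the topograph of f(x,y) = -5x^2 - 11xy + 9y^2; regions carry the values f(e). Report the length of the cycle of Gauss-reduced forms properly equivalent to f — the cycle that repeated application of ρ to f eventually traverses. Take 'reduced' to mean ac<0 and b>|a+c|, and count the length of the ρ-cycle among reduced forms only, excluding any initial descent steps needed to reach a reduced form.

D = 301, ⌊√D⌋ = 17
descent: ρ → (9,11,-5)  [lands on river]
river: ρ → (-5,9,11)
river: ρ → (11,13,-3)
river: ρ → (-3,17,1)
river: ρ → (1,17,-3)
river: ρ → (-3,13,11)
river: ρ → (11,9,-5)
river: ρ → (-5,11,9)
river: ρ → (9,7,-7)
river: ρ → (-7,7,9)
ρ-cycle length = 10 (tail of 1 descent step not counted)

10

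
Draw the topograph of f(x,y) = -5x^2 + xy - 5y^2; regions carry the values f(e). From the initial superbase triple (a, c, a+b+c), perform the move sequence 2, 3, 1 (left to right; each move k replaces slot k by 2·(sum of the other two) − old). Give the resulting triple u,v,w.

start (-5,-5,-9) = (f(1,0),f(0,1),f(1,1))
replace slot 2: 2·((-5)+(-9)) − (-5) = -23 → (-5,-23,-9)
replace slot 3: 2·((-5)+(-23)) − (-9) = -47 → (-5,-23,-47)
replace slot 1: 2·((-23)+(-47)) − (-5) = -135 → (-135,-23,-47)

-135,-23,-47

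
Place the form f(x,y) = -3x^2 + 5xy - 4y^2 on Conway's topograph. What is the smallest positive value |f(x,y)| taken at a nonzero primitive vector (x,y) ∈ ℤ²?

translate: b→1 (≡-5 mod 6), so (3,-5,4)→(3,1,2)
flip: (3,1,2)→(2,-1,3)
reduced (well bottom): (2,-1,3) with a≤c, −a<b≤a
well minimum |f| = |-2| = 2 (negative-definite)

2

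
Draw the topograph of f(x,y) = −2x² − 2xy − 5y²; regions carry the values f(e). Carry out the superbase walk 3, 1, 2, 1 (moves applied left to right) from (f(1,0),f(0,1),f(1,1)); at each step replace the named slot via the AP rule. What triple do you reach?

start (-2,-5,-9) = (f(1,0),f(0,1),f(1,1))
replace slot 3: 2·((-2)+(-5)) − (-9) = -5 → (-2,-5,-5)
replace slot 1: 2·((-5)+(-5)) − (-2) = -18 → (-18,-5,-5)
replace slot 2: 2·((-18)+(-5)) − (-5) = -41 → (-18,-41,-5)
replace slot 1: 2·((-41)+(-5)) − (-18) = -74 → (-74,-41,-5)

-74,-41,-5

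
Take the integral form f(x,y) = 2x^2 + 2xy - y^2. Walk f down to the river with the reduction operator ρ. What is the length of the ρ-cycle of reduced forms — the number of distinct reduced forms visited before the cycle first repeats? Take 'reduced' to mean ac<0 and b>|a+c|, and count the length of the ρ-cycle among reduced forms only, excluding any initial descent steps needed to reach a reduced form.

D = 12, ⌊√D⌋ = 3
river: ρ → (-1,2,2)
river: ρ → (2,2,-1)
ρ-cycle length = 2 (tail of 0 descent steps not counted)

2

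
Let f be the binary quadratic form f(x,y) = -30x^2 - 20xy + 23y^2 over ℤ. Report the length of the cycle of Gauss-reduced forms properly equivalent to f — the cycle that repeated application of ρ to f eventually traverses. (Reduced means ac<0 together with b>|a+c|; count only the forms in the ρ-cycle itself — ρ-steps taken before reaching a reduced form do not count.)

D = 3160, ⌊√D⌋ = 56
descent: ρ → (23,20,-30)  [lands on river]
river: ρ → (-30,40,13)
river: ρ → (13,38,-33)
river: ρ → (-33,28,18)
river: ρ → (18,44,-17)
river: ρ → (-17,24,38)
river: ρ → (38,52,-3)
river: ρ → (-3,56,2)
river: ρ → (2,56,-3)
river: ρ → (-3,52,38)
river: ρ → (38,24,-17)
river: ρ → (-17,44,18)
river: ρ → (18,28,-33)
river: ρ → (-33,38,13)
river: ρ → (13,40,-30)
river: ρ → (-30,20,23)
river: ρ → (23,26,-27)
river: ρ → (-27,28,22)
river: ρ → (22,16,-33)
river: ρ → (-33,50,5)
river: ρ → (5,50,-33)
river: ρ → (-33,16,22)
river: ρ → (22,28,-27)
river: ρ → (-27,26,23)
ρ-cycle length = 24 (tail of 1 descent step not counted)

24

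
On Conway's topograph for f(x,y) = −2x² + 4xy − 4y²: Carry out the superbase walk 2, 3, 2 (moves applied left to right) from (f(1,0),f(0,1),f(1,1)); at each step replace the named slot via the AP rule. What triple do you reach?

start (-2,-4,-2) = (f(1,0),f(0,1),f(1,1))
replace slot 2: 2·((-2)+(-2)) − (-4) = -4 → (-2,-4,-2)
replace slot 3: 2·((-2)+(-4)) − (-2) = -10 → (-2,-4,-10)
replace slot 2: 2·((-2)+(-10)) − (-4) = -20 → (-2,-20,-10)

-2,-20,-10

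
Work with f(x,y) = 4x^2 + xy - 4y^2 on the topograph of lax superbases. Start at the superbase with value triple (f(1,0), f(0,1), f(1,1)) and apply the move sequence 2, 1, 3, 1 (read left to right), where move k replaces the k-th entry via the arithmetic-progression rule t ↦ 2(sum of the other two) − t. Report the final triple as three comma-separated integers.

start (4,-4,1) = (f(1,0),f(0,1),f(1,1))
replace slot 2: 2·(4+1) − (-4) = 14 → (4,14,1)
replace slot 1: 2·(14+1) − 4 = 26 → (26,14,1)
replace slot 3: 2·(26+14) − 1 = 79 → (26,14,79)
replace slot 1: 2·(14+79) − 26 = 160 → (160,14,79)

160,14,79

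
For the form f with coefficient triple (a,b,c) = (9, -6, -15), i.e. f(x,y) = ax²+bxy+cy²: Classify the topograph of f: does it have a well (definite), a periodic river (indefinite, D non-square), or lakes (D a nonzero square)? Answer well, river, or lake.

D = b²−4ac = (-6)² − 4·9·(-15) = 576
D = 24² is a perfect square ⇒ form factors over ℤ ⇒ lakes

lake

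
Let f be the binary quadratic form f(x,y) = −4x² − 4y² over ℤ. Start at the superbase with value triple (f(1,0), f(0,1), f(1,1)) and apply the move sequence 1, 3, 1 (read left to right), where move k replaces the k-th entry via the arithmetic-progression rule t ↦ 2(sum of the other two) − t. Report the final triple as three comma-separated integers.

start (-4,-4,-8) = (f(1,0),f(0,1),f(1,1))
replace slot 1: 2·((-4)+(-8)) − (-4) = -20 → (-20,-4,-8)
replace slot 3: 2·((-20)+(-4)) − (-8) = -40 → (-20,-4,-40)
replace slot 1: 2·((-4)+(-40)) − (-20) = -68 → (-68,-4,-40)

-68,-4,-40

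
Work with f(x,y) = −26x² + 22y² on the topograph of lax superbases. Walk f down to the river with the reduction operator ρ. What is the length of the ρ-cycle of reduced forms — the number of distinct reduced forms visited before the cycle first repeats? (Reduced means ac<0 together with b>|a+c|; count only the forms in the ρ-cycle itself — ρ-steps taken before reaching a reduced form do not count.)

D = 2288, ⌊√D⌋ = 47
descent: ρ → (22,44,-4)  [lands on river]
river: ρ → (-4,44,22)
ρ-cycle length = 2 (tail of 1 descent step not counted)

2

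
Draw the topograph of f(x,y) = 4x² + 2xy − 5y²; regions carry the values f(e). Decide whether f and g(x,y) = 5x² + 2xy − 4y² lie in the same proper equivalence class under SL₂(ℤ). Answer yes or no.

D₁ = 84, D₂ = 84
river cycle of f (length 6): (-5, 8, 1), (1, 8, -5), (-5, 2, 4), (4, 6, -3), (-3, 6, 4), (4, 2, -5)
river cycle of g (length 6): (-4, 6, 3), (3, 6, -4), (-4, 2, 5), (5, 8, -1), (-1, 8, 5), (5, 2, -4)
cycles differ ⇒ inequivalent

no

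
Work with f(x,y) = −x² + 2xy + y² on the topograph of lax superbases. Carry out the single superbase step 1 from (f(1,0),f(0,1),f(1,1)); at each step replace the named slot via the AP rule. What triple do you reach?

start (-1,1,2) = (f(1,0),f(0,1),f(1,1))
replace slot 1: 2·(1+2) − (-1) = 7 → (7,1,2)

7,1,2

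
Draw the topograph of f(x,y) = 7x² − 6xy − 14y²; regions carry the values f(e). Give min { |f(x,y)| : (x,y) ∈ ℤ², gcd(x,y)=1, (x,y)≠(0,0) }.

descent: ρ → (-14,6,7)
descent: ρ → (7,8,-13)  [lands on river]
river: ρ → (-13,18,2)
river: ρ → (2,18,-13)
river: ρ → (-13,8,7)
river: ρ → (7,20,-1)
river: ρ → (-1,20,7)
closes: descent 2, river 6
min |a| on river = 1

1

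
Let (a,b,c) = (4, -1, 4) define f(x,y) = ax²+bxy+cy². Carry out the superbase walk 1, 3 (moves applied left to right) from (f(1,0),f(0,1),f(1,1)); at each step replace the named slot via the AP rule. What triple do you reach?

start (4,4,7) = (f(1,0),f(0,1),f(1,1))
replace slot 1: 2·(4+7) − 4 = 18 → (18,4,7)
replace slot 3: 2·(18+4) − 7 = 37 → (18,4,37)

18,4,37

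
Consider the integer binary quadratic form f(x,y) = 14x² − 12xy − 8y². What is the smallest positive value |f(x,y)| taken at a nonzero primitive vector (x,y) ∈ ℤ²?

descent: ρ → (-8,12,14)  [lands on river]
river: ρ → (14,16,-6)
river: ρ → (-6,20,8)
river: ρ → (8,12,-14)
river: ρ → (-14,16,6)
river: ρ → (6,20,-8)
closes: descent 1, river 6
min |a| on river = 6

6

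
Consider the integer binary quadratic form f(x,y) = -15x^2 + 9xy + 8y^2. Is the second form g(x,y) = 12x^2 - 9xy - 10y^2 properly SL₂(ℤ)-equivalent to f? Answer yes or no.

D₁ = 561, D₂ = 561
river cycle of f (length 10): (8, 23, -1), (-1, 23, 8), (8, 9, -15), (-15, 21, 2), (2, 23, -4), (-4, 17, 17), (17, 17, -4), (-4, 23, 2), (2, 21, -15), (-15, 9, 8)
river cycle of g (length 16): (-10, 9, 12), (12, 15, -7), (-7, 13, 14), (14, 15, -6), (-6, 21, 5), (5, 19, -10), (-10, 21, 3), (3, 21, -10), (-10, 19, 5), (5, 21, -6), … (6 more)
cycles differ ⇒ inequivalent

no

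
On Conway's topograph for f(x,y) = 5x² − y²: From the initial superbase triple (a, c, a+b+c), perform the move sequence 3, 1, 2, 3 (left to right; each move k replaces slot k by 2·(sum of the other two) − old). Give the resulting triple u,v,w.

start (5,-1,4) = (f(1,0),f(0,1),f(1,1))
replace slot 3: 2·(5+(-1)) − 4 = 4 → (5,-1,4)
replace slot 1: 2·((-1)+4) − 5 = 1 → (1,-1,4)
replace slot 2: 2·(1+4) − (-1) = 11 → (1,11,4)
replace slot 3: 2·(1+11) − 4 = 20 → (1,11,20)

1,11,20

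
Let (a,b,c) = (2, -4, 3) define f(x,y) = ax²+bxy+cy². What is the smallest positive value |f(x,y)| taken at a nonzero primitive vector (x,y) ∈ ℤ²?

translate: b→0 (≡-4 mod 4), so (2,-4,3)→(2,0,1)
flip: (2,0,1)→(1,0,2)
reduced (well bottom): (1,0,2) with a≤c, −a<b≤a
well minimum = a = 1

1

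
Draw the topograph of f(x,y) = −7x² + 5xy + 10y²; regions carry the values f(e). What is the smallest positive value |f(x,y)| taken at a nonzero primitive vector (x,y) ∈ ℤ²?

river: ρ → (10,15,-2)
river: ρ → (-2,17,2)
river: ρ → (2,15,-10)
river: ρ → (-10,5,7)
river: ρ → (7,9,-8)
river: ρ → (-8,7,8)
river: ρ → (8,9,-7)
river: ρ → (-7,5,10)
closes: descent 0, river 8
min |a| on river = 2

2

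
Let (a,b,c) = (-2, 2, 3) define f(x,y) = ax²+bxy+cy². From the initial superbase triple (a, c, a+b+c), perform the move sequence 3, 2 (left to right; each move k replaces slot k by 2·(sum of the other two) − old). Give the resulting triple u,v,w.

start (-2,3,3) = (f(1,0),f(0,1),f(1,1))
replace slot 3: 2·((-2)+3) − 3 = -1 → (-2,3,-1)
replace slot 2: 2·((-2)+(-1)) − 3 = -9 → (-2,-9,-1)

-2,-9,-1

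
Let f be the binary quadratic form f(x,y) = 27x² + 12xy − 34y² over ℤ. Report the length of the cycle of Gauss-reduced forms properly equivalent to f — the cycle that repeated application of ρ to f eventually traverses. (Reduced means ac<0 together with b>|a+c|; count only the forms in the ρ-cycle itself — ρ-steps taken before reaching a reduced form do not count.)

D = 3816, ⌊√D⌋ = 61
river: ρ → (-34,56,5)
river: ρ → (5,54,-45)
river: ρ → (-45,36,14)
river: ρ → (14,48,-27)
river: ρ → (-27,60,2)
river: ρ → (2,60,-27)
river: ρ → (-27,48,14)
river: ρ → (14,36,-45)
river: ρ → (-45,54,5)
river: ρ → (5,56,-34)
river: ρ → (-34,12,27)
river: ρ → (27,42,-19)
river: ρ → (-19,34,35)
river: ρ → (35,36,-18)
river: ρ → (-18,36,35)
river: ρ → (35,34,-19)
river: ρ → (-19,42,27)
river: ρ → (27,12,-34)
ρ-cycle length = 18 (tail of 0 descent steps not counted)

18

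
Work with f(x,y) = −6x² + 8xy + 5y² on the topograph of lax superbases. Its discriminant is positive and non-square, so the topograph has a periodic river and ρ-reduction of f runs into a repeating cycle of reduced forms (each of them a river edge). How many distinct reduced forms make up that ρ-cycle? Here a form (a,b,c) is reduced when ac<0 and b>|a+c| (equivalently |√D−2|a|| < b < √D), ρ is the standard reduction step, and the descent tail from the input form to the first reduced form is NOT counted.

D = 184, ⌊√D⌋ = 13
river: ρ → (5,12,-2)
river: ρ → (-2,12,5)
river: ρ → (5,8,-6)
river: ρ → (-6,4,7)
river: ρ → (7,10,-3)
river: ρ → (-3,8,10)
river: ρ → (10,12,-1)
river: ρ → (-1,12,10)
river: ρ → (10,8,-3)
river: ρ → (-3,10,7)
river: ρ → (7,4,-6)
river: ρ → (-6,8,5)
ρ-cycle length = 12 (tail of 0 descent steps not counted)

12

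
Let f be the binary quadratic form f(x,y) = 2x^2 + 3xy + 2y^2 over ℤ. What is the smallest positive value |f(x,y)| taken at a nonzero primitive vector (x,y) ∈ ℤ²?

translate: b→-1 (≡3 mod 4), so (2,3,2)→(2,-1,1)
flip: (2,-1,1)→(1,1,2)
reduced (well bottom): (1,1,2) with a≤c, −a<b≤a
well minimum = a = 1

1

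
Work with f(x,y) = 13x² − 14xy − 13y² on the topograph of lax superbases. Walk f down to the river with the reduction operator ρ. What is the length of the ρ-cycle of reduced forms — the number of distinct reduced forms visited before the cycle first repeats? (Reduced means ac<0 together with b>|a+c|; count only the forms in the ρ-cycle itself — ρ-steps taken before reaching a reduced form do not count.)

D = 872, ⌊√D⌋ = 29
descent: ρ → (-13,14,13)  [lands on river]
river: ρ → (13,12,-14)
river: ρ → (-14,16,11)
river: ρ → (11,28,-2)
river: ρ → (-2,28,11)
river: ρ → (11,16,-14)
river: ρ → (-14,12,13)
river: ρ → (13,14,-13)
river: ρ → (-13,12,14)
river: ρ → (14,16,-11)
river: ρ → (-11,28,2)
river: ρ → (2,28,-11)
river: ρ → (-11,16,14)
river: ρ → (14,12,-13)
ρ-cycle length = 14 (tail of 1 descent step not counted)

14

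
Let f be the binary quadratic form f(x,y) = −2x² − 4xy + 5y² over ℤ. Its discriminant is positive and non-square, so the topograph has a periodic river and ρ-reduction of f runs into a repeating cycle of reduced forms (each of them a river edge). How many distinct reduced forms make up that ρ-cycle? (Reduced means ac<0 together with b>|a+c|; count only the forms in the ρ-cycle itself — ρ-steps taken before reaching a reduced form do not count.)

D = 56, ⌊√D⌋ = 7
descent: ρ → (5,4,-2)  [lands on river]
river: ρ → (-2,4,5)
river: ρ → (5,6,-1)
river: ρ → (-1,6,5)
ρ-cycle length = 4 (tail of 1 descent step not counted)

4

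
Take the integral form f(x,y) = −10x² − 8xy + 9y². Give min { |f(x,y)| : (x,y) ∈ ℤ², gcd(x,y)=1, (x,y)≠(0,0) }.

descent: ρ → (9,8,-10)  [lands on river]
river: ρ → (-10,12,7)
river: ρ → (7,16,-6)
river: ρ → (-6,20,1)
river: ρ → (1,20,-6)
river: ρ → (-6,16,7)
river: ρ → (7,12,-10)
river: ρ → (-10,8,9)
river: ρ → (9,10,-9)
river: ρ → (-9,8,10)
river: ρ → (10,12,-7)
river: ρ → (-7,16,6)
river: ρ → (6,20,-1)
river: ρ → (-1,20,6)
river: ρ → (6,16,-7)
river: ρ → (-7,12,10)
river: ρ → (10,8,-9)
river: ρ → (-9,10,9)
closes: descent 1, river 18
min |a| on river = 1

1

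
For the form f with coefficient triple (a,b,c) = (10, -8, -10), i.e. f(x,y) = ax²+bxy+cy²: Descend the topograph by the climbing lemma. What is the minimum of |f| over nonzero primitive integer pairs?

descent: ρ → (-10,8,10)  [lands on river]
river: ρ → (10,12,-8)
river: ρ → (-8,20,2)
river: ρ → (2,20,-8)
river: ρ → (-8,12,10)
river: ρ → (10,8,-10)
river: ρ → (-10,12,8)
river: ρ → (8,20,-2)
river: ρ → (-2,20,8)
river: ρ → (8,12,-10)
closes: descent 1, river 10
min |a| on river = 2

2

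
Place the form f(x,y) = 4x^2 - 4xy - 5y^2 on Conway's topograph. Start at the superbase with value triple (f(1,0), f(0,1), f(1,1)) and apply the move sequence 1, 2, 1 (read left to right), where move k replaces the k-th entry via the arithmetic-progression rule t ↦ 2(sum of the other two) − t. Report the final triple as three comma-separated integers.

start (4,-5,-5) = (f(1,0),f(0,1),f(1,1))
replace slot 1: 2·((-5)+(-5)) − 4 = -24 → (-24,-5,-5)
replace slot 2: 2·((-24)+(-5)) − (-5) = -53 → (-24,-53,-5)
replace slot 1: 2·((-53)+(-5)) − (-24) = -92 → (-92,-53,-5)

-92,-53,-5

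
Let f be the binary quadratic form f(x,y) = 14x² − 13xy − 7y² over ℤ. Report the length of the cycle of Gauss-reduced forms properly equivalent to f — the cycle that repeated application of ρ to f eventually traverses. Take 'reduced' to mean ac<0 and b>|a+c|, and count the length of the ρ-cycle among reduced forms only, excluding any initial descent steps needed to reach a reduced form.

D = 561, ⌊√D⌋ = 23
descent: ρ → (-7,13,14)  [lands on river]
river: ρ → (14,15,-6)
river: ρ → (-6,21,5)
river: ρ → (5,19,-10)
river: ρ → (-10,21,3)
river: ρ → (3,21,-10)
river: ρ → (-10,19,5)
river: ρ → (5,21,-6)
river: ρ → (-6,15,14)
river: ρ → (14,13,-7)
river: ρ → (-7,15,12)
river: ρ → (12,9,-10)
river: ρ → (-10,11,11)
river: ρ → (11,11,-10)
river: ρ → (-10,9,12)
river: ρ → (12,15,-7)
ρ-cycle length = 16 (tail of 1 descent step not counted)

16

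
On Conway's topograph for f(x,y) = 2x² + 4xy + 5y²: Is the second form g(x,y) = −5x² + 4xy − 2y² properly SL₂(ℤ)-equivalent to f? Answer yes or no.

D₁ = -24, D₂ = -24
f: translate: b→0 (≡4 mod 4), so (2,4,5)→(2,0,3)
f: reduced (well bottom): (2,0,3) with a≤c, −a<b≤a
g is negative-definite; reduce −g:
−g: flip: (5,-4,2)→(2,4,5)
−g: translate: b→0 (≡4 mod 4), so (2,4,5)→(2,0,3)
−g: reduced (well bottom): (2,0,3) with a≤c, −a<b≤a
flip sign back: reduced form of g is (-2,0,-3)
reduced forms (2, 0, 3) vs (-2, 0, -3) ⇒ inequivalent

no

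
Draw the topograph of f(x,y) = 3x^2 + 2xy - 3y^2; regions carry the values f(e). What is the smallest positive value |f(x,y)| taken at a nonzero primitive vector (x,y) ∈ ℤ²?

river: ρ → (-3,4,2)
river: ρ → (2,4,-3)
river: ρ → (-3,2,3)
river: ρ → (3,4,-2)
river: ρ → (-2,4,3)
river: ρ → (3,2,-3)
closes: descent 0, river 6
min |a| on river = 2

2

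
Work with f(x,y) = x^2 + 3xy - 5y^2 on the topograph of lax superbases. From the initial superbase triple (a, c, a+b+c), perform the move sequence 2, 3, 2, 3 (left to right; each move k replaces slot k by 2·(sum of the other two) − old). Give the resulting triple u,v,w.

start (1,-5,-1) = (f(1,0),f(0,1),f(1,1))
replace slot 2: 2·(1+(-1)) − (-5) = 5 → (1,5,-1)
replace slot 3: 2·(1+5) − (-1) = 13 → (1,5,13)
replace slot 2: 2·(1+13) − 5 = 23 → (1,23,13)
replace slot 3: 2·(1+23) − 13 = 35 → (1,23,35)

1,23,35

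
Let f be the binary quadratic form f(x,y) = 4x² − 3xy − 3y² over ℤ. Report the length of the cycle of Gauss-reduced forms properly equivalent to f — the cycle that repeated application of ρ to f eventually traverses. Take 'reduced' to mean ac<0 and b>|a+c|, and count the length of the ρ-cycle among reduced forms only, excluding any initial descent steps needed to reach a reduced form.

D = 57, ⌊√D⌋ = 7
descent: ρ → (-3,3,4)  [lands on river]
river: ρ → (4,5,-2)
river: ρ → (-2,7,1)
river: ρ → (1,7,-2)
river: ρ → (-2,5,4)
river: ρ → (4,3,-3)
ρ-cycle length = 6 (tail of 1 descent step not counted)

6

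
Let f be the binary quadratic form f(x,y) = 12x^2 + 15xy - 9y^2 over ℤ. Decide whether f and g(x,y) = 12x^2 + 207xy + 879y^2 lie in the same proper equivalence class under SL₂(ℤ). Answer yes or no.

D₁ = 657, D₂ = 657
river cycle of f (length 18): (-9, 21, 6), (6, 15, -18), (-18, 21, 3), (3, 21, -18), (-18, 15, 6), (6, 21, -9), (-9, 15, 12), (12, 9, -12), (-12, 15, 9), (9, 21, -6), … (8 more)
river cycle of g (length 18): (12, 15, -9), (-9, 21, 6), (6, 15, -18), (-18, 21, 3), (3, 21, -18), (-18, 15, 6), (6, 21, -9), (-9, 15, 12), (12, 9, -12), (-12, 15, 9), … (8 more)
cycles coincide ⇒ equivalent

yes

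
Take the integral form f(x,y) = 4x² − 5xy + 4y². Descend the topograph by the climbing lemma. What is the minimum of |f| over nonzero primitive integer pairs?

translate: b→3 (≡-5 mod 8), so (4,-5,4)→(4,3,3)
flip: (4,3,3)→(3,-3,4)
translate: b→3 (≡-3 mod 6), so (3,-3,4)→(3,3,4)
reduced (well bottom): (3,3,4) with a≤c, −a<b≤a
well minimum = a = 3

3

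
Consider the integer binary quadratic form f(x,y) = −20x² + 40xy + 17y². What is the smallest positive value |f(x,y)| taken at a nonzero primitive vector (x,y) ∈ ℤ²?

river: ρ → (17,28,-32)
river: ρ → (-32,36,13)
river: ρ → (13,42,-23)
river: ρ → (-23,50,5)
river: ρ → (5,50,-23)
river: ρ → (-23,42,13)
river: ρ → (13,36,-32)
river: ρ → (-32,28,17)
river: ρ → (17,40,-20)
river: ρ → (-20,40,17)
closes: descent 0, river 10
min |a| on river = 5

5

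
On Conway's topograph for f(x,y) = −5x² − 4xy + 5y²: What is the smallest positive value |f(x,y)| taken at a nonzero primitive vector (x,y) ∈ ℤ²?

descent: ρ → (5,4,-5)  [lands on river]
river: ρ → (-5,6,4)
river: ρ → (4,10,-1)
river: ρ → (-1,10,4)
river: ρ → (4,6,-5)
river: ρ → (-5,4,5)
river: ρ → (5,6,-4)
river: ρ → (-4,10,1)
river: ρ → (1,10,-4)
river: ρ → (-4,6,5)
closes: descent 1, river 10
min |a| on river = 1

1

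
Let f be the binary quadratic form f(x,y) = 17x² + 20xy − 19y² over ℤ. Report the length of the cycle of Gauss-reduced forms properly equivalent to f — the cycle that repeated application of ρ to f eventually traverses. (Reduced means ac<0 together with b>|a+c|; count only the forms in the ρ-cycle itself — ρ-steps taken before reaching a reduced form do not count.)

D = 1692, ⌊√D⌋ = 41
river: ρ → (-19,18,18)
river: ρ → (18,18,-19)
river: ρ → (-19,20,17)
river: ρ → (17,14,-22)
river: ρ → (-22,30,9)
river: ρ → (9,24,-31)
river: ρ → (-31,38,2)
river: ρ → (2,38,-31)
river: ρ → (-31,24,9)
river: ρ → (9,30,-22)
river: ρ → (-22,14,17)
river: ρ → (17,20,-19)
ρ-cycle length = 12 (tail of 0 descent steps not counted)

12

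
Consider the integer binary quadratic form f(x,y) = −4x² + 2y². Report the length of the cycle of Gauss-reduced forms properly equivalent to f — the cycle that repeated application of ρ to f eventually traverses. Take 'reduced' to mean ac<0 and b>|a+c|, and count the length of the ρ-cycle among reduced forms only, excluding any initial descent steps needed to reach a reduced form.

D = 32, ⌊√D⌋ = 5
descent: ρ → (2,4,-2)  [lands on river]
river: ρ → (-2,4,2)
ρ-cycle length = 2 (tail of 1 descent step not counted)

2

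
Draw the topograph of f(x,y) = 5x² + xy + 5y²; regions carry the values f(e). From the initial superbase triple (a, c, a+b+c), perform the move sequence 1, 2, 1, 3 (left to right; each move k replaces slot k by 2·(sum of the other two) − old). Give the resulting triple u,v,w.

start (5,5,11) = (f(1,0),f(0,1),f(1,1))
replace slot 1: 2·(5+11) − 5 = 27 → (27,5,11)
replace slot 2: 2·(27+11) − 5 = 71 → (27,71,11)
replace slot 1: 2·(71+11) − 27 = 137 → (137,71,11)
replace slot 3: 2·(137+71) − 11 = 405 → (137,71,405)

137,71,405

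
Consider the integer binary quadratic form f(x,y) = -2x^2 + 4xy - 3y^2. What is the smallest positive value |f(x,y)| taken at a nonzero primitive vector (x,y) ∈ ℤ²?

translate: b→0 (≡-4 mod 4), so (2,-4,3)→(2,0,1)
flip: (2,0,1)→(1,0,2)
reduced (well bottom): (1,0,2) with a≤c, −a<b≤a
well minimum |f| = |-1| = 1 (negative-definite)

1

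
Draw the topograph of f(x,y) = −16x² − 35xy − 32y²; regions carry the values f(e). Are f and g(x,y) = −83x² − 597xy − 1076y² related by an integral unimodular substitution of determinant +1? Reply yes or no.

D₁ = -823, D₂ = -823
f is negative-definite; reduce −f:
−f: translate: b→3 (≡35 mod 32), so (16,35,32)→(16,3,13)
−f: flip: (16,3,13)→(13,-3,16)
−f: reduced (well bottom): (13,-3,16) with a≤c, −a<b≤a
flip sign back: reduced form of f is (-13,3,-16)
g is negative-definite; reduce −g:
−g: translate: b→-67 (≡597 mod 166), so (83,597,1076)→(83,-67,16)
−g: flip: (83,-67,16)→(16,67,83)
−g: translate: b→3 (≡67 mod 32), so (16,67,83)→(16,3,13)
−g: flip: (16,3,13)→(13,-3,16)
−g: reduced (well bottom): (13,-3,16) with a≤c, −a<b≤a
flip sign back: reduced form of g is (-13,3,-16)
reduced forms (-13, 3, -16) vs (-13, 3, -16) ⇒ equivalent

yes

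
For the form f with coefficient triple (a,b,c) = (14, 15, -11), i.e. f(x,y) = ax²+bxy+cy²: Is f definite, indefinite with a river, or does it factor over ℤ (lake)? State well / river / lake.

D = b²−4ac = 15² − 4·14·(-11) = 841
D = 29² is a perfect square ⇒ form factors over ℤ ⇒ lakes

lake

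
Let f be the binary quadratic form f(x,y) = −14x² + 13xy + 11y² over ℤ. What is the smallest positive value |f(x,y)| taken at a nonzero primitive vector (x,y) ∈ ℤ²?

river: ρ → (11,9,-16)
river: ρ → (-16,23,4)
river: ρ → (4,25,-10)
river: ρ → (-10,15,14)
river: ρ → (14,13,-11)
river: ρ → (-11,9,16)
river: ρ → (16,23,-4)
river: ρ → (-4,25,10)
river: ρ → (10,15,-14)
river: ρ → (-14,13,11)
closes: descent 0, river 10
min |a| on river = 4

4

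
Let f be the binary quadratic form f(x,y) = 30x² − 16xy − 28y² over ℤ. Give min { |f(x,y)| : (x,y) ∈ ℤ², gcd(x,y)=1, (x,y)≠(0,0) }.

descent: ρ → (-28,16,30)  [lands on river]
river: ρ → (30,44,-14)
river: ρ → (-14,40,36)
river: ρ → (36,32,-18)
river: ρ → (-18,40,28)
river: ρ → (28,16,-30)
river: ρ → (-30,44,14)
river: ρ → (14,40,-36)
river: ρ → (-36,32,18)
river: ρ → (18,40,-28)
closes: descent 1, river 10
min |a| on river = 14

14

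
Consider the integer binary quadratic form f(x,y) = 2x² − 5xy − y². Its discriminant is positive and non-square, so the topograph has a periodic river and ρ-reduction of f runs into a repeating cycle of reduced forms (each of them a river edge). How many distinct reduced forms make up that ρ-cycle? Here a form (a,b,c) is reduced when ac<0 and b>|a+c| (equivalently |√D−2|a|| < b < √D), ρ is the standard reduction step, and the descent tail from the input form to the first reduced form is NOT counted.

D = 33, ⌊√D⌋ = 5
descent: ρ → (-1,5,2)  [lands on river]
river: ρ → (2,3,-3)
river: ρ → (-3,3,2)
river: ρ → (2,5,-1)
ρ-cycle length = 4 (tail of 1 descent step not counted)

4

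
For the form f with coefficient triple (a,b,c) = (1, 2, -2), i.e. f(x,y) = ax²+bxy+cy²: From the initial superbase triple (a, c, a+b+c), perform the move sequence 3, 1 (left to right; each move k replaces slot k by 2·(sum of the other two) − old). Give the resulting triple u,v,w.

start (1,-2,1) = (f(1,0),f(0,1),f(1,1))
replace slot 3: 2·(1+(-2)) − 1 = -3 → (1,-2,-3)
replace slot 1: 2·((-2)+(-3)) − 1 = -11 → (-11,-2,-3)

-11,-2,-3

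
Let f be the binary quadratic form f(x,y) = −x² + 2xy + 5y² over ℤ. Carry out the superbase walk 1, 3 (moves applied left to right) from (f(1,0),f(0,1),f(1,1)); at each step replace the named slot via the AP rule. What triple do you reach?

start (-1,5,6) = (f(1,0),f(0,1),f(1,1))
replace slot 1: 2·(5+6) − (-1) = 23 → (23,5,6)
replace slot 3: 2·(23+5) − 6 = 50 → (23,5,50)

23,5,50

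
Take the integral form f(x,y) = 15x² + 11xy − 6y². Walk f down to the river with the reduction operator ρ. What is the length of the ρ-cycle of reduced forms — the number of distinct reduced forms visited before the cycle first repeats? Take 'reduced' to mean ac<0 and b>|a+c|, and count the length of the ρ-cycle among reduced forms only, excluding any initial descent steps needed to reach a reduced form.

D = 481, ⌊√D⌋ = 21
river: ρ → (-6,13,13)
river: ρ → (13,13,-6)
river: ρ → (-6,11,15)
river: ρ → (15,19,-2)
river: ρ → (-2,21,5)
river: ρ → (5,19,-6)
river: ρ → (-6,17,8)
river: ρ → (8,15,-8)
river: ρ → (-8,17,6)
river: ρ → (6,19,-5)
river: ρ → (-5,21,2)
river: ρ → (2,19,-15)
river: ρ → (-15,11,6)
river: ρ → (6,13,-13)
river: ρ → (-13,13,6)
river: ρ → (6,11,-15)
river: ρ → (-15,19,2)
river: ρ → (2,21,-5)
river: ρ → (-5,19,6)
river: ρ → (6,17,-8)
river: ρ → (-8,15,8)
river: ρ → (8,17,-6)
river: ρ → (-6,19,5)
river: ρ → (5,21,-2)
river: ρ → (-2,19,15)
river: ρ → (15,11,-6)
ρ-cycle length = 26 (tail of 0 descent steps not counted)

26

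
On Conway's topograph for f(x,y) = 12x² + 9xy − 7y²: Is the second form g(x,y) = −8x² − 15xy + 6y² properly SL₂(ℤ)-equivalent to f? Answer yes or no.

D₁ = 417, D₂ = 417
river cycle of f (length 18): (-7, 19, 2), (2, 17, -16), (-16, 15, 3), (3, 15, -16), (-16, 17, 2), (2, 19, -7), (-7, 9, 12), (12, 15, -4), (-4, 17, 8), (8, 15, -6), … (8 more)
river cycle of g (length 18): (6, 15, -8), (-8, 17, 4), (4, 15, -12), (-12, 9, 7), (7, 19, -2), (-2, 17, 16), (16, 15, -3), (-3, 15, 16), (16, 17, -2), (-2, 19, 7), … (8 more)
cycles differ ⇒ inequivalent

no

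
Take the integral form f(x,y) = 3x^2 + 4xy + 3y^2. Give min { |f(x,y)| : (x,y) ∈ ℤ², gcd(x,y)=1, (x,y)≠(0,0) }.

translate: b→-2 (≡4 mod 6), so (3,4,3)→(3,-2,2)
flip: (3,-2,2)→(2,2,3)
reduced (well bottom): (2,2,3) with a≤c, −a<b≤a
well minimum = a = 2

2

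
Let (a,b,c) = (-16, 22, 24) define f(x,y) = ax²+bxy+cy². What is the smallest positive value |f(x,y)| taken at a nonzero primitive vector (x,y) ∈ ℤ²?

river: ρ → (24,26,-14)
river: ρ → (-14,30,20)
river: ρ → (20,10,-24)
river: ρ → (-24,38,6)
river: ρ → (6,34,-36)
river: ρ → (-36,38,4)
river: ρ → (4,42,-16)
river: ρ → (-16,22,24)
closes: descent 0, river 8
min |a| on river = 4

4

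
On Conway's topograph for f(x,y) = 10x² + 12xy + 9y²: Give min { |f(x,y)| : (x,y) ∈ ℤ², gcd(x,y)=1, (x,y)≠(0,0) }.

translate: b→-8 (≡12 mod 20), so (10,12,9)→(10,-8,7)
flip: (10,-8,7)→(7,8,10)
translate: b→-6 (≡8 mod 14), so (7,8,10)→(7,-6,9)
reduced (well bottom): (7,-6,9) with a≤c, −a<b≤a
well minimum = a = 7

7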